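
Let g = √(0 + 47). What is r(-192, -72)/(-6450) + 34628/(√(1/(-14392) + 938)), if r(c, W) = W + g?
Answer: 12/1075 - √47/6450 + 6296*√48571902610/1227245 ≈ 1130.7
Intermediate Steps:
g = √47 ≈ 6.8557
r(c, W) = W + √47
r(-192, -72)/(-6450) + 34628/(√(1/(-14392) + 938)) = (-72 + √47)/(-6450) + 34628/(√(1/(-14392) + 938)) = (-72 + √47)*(-1/6450) + 34628/(√(-1/14392 + 938)) = (12/1075 - √47/6450) + 34628/(√(13499695/14392)) = (12/1075 - √47/6450) + 34628/((√48571902610/7196)) = (12/1075 - √47/6450) + 34628*(2*√48571902610/13499695) = (12/1075 - √47/6450) + 6296*√48571902610/1227245 = 12/1075 - √47/6450 + 6296*√48571902610/1227245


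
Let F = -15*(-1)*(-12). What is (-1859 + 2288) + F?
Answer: 249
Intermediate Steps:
F = -180 (F = 15*(-12) = -180)
(-1859 + 2288) + F = (-1859 + 2288) - 180 = 429 - 180 = 249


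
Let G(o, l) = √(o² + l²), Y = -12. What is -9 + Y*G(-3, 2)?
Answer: -9 - 12*√13 ≈ -52.267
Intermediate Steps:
G(o, l) = √(l² + o²)
-9 + Y*G(-3, 2) = -9 - 12*√(2² + (-3)²) = -9 - 12*√(4 + 9) = -9 - 12*√13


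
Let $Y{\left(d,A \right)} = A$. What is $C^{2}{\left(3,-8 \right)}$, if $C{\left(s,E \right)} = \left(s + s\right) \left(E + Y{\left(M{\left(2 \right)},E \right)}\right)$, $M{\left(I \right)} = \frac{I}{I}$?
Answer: $9216$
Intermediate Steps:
$M{\left(I \right)} = 1$
$C{\left(s,E \right)} = 4 E s$ ($C{\left(s,E \right)} = \left(s + s\right) \left(E + E\right) = 2 s 2 E = 4 E s$)
$C^{2}{\left(3,-8 \right)} = \left(4 \left(-8\right) 3\right)^{2} = \left(-96\right)^{2} = 9216$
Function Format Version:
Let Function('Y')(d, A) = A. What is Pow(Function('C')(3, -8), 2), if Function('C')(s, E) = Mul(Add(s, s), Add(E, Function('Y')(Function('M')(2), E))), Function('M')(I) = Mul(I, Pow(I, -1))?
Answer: 9216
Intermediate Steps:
Function('M')(I) = 1
Function('C')(s, E) = Mul(4, E, s) (Function('C')(s, E) = Mul(Add(s, s), Add(E, E)) = Mul(Mul(2, s), Mul(2, E)) = Mul(4, E, s))
Pow(Function('C')(3, -8), 2) = Pow(Mul(4, -8, 3), 2) = Pow(-96, 2) = 9216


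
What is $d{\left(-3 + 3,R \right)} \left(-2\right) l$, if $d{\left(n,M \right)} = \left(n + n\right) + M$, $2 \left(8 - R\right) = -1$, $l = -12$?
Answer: $204$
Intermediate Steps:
$R = \frac{17}{2}$ ($R = 8 - - \frac{1}{2} = 8 + \frac{1}{2} = \frac{17}{2} \approx 8.5$)
$d{\left(n,M \right)} = M + 2 n$ ($d{\left(n,M \right)} = 2 n + M = M + 2 n$)
$d{\left(-3 + 3,R \right)} \left(-2\right) l = \left(\frac{17}{2} + 2 \left(-3 + 3\right)\right) \left(-2\right) \left(-12\right) = \left(\frac{17}{2} + 2 \cdot 0\right) \left(-2\right) \left(-12\right) = \left(\frac{17}{2} + 0\right) \left(-2\right) \left(-12\right) = \frac{17}{2} \left(-2\right) \left(-12\right) = \left(-17\right) \left(-12\right) = 204$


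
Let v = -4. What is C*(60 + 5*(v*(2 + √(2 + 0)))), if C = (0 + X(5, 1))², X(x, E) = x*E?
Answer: 500 - 500*√2 ≈ -207.11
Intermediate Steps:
X(x, E) = E*x
C = 25 (C = (0 + 1*5)² = (0 + 5)² = 5² = 25)
C*(60 + 5*(v*(2 + √(2 + 0)))) = 25*(60 + 5*(-4*(2 + √(2 + 0)))) = 25*(60 + 5*(-4*(2 + √2))) = 25*(60 + 5*(-8 - 4*√2)) = 25*(60 + (-40 - 20*√2)) = 25*(20 - 20*√2) = 500 - 500*√2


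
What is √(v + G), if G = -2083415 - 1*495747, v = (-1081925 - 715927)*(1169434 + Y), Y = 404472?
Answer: I*√2829652629074 ≈ 1.6822e+6*I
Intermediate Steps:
v = -2829650049912 (v = (-1081925 - 715927)*(1169434 + 404472) = -1797852*1573906 = -2829650049912)
G = -2579162 (G = -2083415 - 495747 = -2579162)
√(v + G) = √(-2829650049912 - 2579162) = √(-2829652629074) = I*√2829652629074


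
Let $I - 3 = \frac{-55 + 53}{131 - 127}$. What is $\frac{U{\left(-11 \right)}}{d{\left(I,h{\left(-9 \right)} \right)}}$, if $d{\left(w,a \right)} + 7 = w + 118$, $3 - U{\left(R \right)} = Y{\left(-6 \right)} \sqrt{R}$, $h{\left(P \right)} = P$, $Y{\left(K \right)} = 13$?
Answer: $\frac{6}{227} - \frac{26 i \sqrt{11}}{227} \approx 0.026432 - 0.37988 i$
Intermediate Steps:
$I = \frac{5}{2}$ ($I = 3 + \frac{-55 + 53}{131 - 127} = 3 - \frac{2}{4} = 3 - \frac{1}{2} = \frac{5}{2} \approx 2.5$)
$U{\left(R \right)} = 3 - 13 \sqrt{R}$
$d{\left(w,a \right)} = 111 + w$ ($d{\left(w,a \right)} = -7 + \left(w + 118\right) = -7 + \left(118 + w\right) = 111 + w$)
$\frac{U{\left(-11 \right)}}{d{\left(I,h{\left(-9 \right)} \right)}} = \frac{3 - 13 \sqrt{-11}}{111 + \frac{5}{2}} = \frac{3 - 13 i \sqrt{11}}{\frac{227}{2}} = \left(3 - 13 i \sqrt{11}\right) \frac{2}{227} = \frac{6}{227} - \frac{26 i \sqrt{11}}{227}$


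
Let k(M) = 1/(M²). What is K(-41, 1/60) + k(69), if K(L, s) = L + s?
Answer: -3902413/95220 ≈ -40.983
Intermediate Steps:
k(M) = M⁻²
K(-41, 1/60) + k(69) = (-41 + 1/60) + 69⁻² = (-41 + 1/60) + 1/4761 = -2459/60 + 1/4761 = -3902413/95220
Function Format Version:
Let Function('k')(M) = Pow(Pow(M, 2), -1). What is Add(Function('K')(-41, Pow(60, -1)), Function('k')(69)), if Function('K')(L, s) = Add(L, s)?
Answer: Rational(-3902413, 95220) ≈ -40.983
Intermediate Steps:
Function('k')(M) = Pow(M, -2)
Add(Function('K')(-41, Pow(60, -1)), Function('k')(69)) = Add(Add(-41, Pow(60, -1)), Pow(69, -2)) = Add(Add(-41, Rational(1, 60)), Rational(1, 4761)) = Add(Rational(-2459, 60), Rational(1, 4761)) = Rational(-3902413, 95220)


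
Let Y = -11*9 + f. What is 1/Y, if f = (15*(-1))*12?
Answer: -1/279 ≈ -0.0035842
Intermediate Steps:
f = -180 (f = -15*12 = -180)
Y = -279 (Y = -11*9 - 180 = -99 - 180 = -279)
1/Y = 1/(-279) = -1/279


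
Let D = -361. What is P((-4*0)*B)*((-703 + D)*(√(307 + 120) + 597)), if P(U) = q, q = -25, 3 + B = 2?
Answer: 15880200 + 26600*√427 ≈ 1.6430e+7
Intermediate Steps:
B = -1 (B = -3 + 2 = -1)
P(U) = -25
P((-4*0)*B)*((-703 + D)*(√(307 + 120) + 597)) = -25*(-703 - 361)*(√(307 + 120) + 597) = -(-26600)*(√427 + 597) = -(-26600)*(597 + √427) = -25*(-635208 - 1064*√427) = 15880200 + 26600*√427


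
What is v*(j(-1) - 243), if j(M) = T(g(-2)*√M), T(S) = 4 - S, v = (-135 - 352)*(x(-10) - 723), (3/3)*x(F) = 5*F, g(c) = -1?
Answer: -89971789 + 376451*I ≈ -8.9972e+7 + 3.7645e+5*I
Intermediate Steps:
x(F) = 5*F
v = 376451 (v = (-135 - 352)*(5*(-10) - 723) = -487*(-50 - 723) = -487*(-773) = 376451)
j(M) = 4 + √M (j(M) = 4 - (-1)*√M = 4 + √M)
v*(j(-1) - 243) = 376451*((4 + √(-1)) - 243) = 376451*((4 + I) - 243) = 376451*(-239 + I) = -89971789 + 376451*I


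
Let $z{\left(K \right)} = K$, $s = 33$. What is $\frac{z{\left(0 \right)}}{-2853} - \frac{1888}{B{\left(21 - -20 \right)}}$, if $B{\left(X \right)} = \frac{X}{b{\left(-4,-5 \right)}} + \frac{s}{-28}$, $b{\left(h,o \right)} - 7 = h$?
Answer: $- \frac{158592}{1049} \approx -151.18$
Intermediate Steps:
$b{\left(h,o \right)} = 7 + h$
$B{\left(X \right)} = - \frac{33}{28} + \frac{X}{3}$ ($B{\left(X \right)} = \frac{X}{7 - 4} + \frac{33}{-28} = \frac{X}{3} + 33 \left(- \frac{1}{28}\right) = X \frac{1}{3} - \frac{33}{28} = \frac{X}{3} - \frac{33}{28} = - \frac{33}{28} + \frac{X}{3}$)
$\frac{z{\left(0 \right)}}{-2853} - \frac{1888}{B{\left(21 - -20 \right)}} = \frac{0}{-2853} - \frac{1888}{- \frac{33}{28} + \frac{21 - -20}{3}} = 0 \left(- \frac{1}{2853}\right) - \frac{1888}{- \frac{33}{28} + \frac{21 + 20}{3}} = 0 - \frac{1888}{- \frac{33}{28} + \frac{1}{3} \cdot 41} = 0 - \frac{1888}{- \frac{33}{28} + \frac{41}{3}} = 0 - \frac{1888}{\frac{1049}{84}} = 0 - \frac{158592}{1049} = - \frac{158592}{1049}$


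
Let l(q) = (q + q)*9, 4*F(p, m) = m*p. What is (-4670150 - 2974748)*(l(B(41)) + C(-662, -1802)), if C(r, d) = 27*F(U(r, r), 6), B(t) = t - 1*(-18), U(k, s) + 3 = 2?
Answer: -7809263307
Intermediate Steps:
U(k, s) = -1 (U(k, s) = -3 + 2 = -1)
B(t) = 18 + t (B(t) = t + 18 = 18 + t)
F(p, m) = m*p/4 (F(p, m) = (m*p)/4 = m*p/4)
l(q) = 18*q (l(q) = (2*q)*9 = 18*q)
C(r, d) = -81/2 (C(r, d) = 27*((¼)*6*(-1)) = 27*(-3/2) = -81/2)
(-4670150 - 2974748)*(l(B(41)) + C(-662, -1802)) = (-4670150 - 2974748)*(18*(18 + 41) - 81/2) = -7644898*(18*59 - 81/2) = -7644898*(1062 - 81/2) = -7644898*2043/2 = -7809263307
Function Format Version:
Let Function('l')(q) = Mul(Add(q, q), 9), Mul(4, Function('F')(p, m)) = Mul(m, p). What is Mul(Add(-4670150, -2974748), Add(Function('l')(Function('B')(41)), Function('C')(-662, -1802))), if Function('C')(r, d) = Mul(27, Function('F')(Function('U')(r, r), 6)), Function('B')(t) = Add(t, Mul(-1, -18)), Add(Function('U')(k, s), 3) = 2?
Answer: -7809263307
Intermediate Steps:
Function('U')(k, s) = -1 (Function('U')(k, s) = Add(-3, 2) = -1)
Function('B')(t) = Add(18, t) (Function('B')(t) = Add(t, 18) = Add(18, t))
Function('F')(p, m) = Mul(Rational(1, 4), m, p) (Function('F')(p, m) = Mul(Rational(1, 4), Mul(m, p)) = Mul(Rational(1, 4), m, p))
Function('l')(q) = Mul(18, q) (Function('l')(q) = Mul(Mul(2, q), 9) = Mul(18, q))
Function('C')(r, d) = Rational(-81, 2) (Function('C')(r, d) = Mul(27, Mul(Rational(1, 4), 6, -1)) = Mul(27, Rational(-3, 2)) = Rational(-81, 2))
Mul(Add(-4670150, -2974748), Add(Function('l')(Function('B')(41)), Function('C')(-662, -1802))) = Mul(Add(-4670150, -2974748), Add(Mul(18, Add(18, 41)), Rational(-81, 2))) = Mul(-7644898, Add(Mul(18, 59), Rational(-81, 2))) = Mul(-7644898, Add(1062, Rational(-81, 2))) = Mul(-7644898, Rational(2043, 2)) = -7809263307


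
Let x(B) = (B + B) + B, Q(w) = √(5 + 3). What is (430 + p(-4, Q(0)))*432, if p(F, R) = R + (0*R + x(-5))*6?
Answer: 146880 + 864*√2 ≈ 1.4810e+5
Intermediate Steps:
Q(w) = 2*√2 (Q(w) = √8 = 2*√2)
x(B) = 3*B (x(B) = 2*B + B = 3*B)
p(F, R) = -90 + R (p(F, R) = R + (0*R + 3*(-5))*6 = R + (0 - 15)*6 = R - 15*6 = R - 90 = -90 + R)
(430 + p(-4, Q(0)))*432 = (430 + (-90 + 2*√2))*432 = (340 + 2*√2)*432 = 146880 + 864*√2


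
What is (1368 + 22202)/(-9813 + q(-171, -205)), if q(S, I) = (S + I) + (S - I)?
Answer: -4714/2031 ≈ -2.3210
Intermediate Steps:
q(S, I) = 2*S (q(S, I) = (I + S) + (S - I) = 2*S)
(1368 + 22202)/(-9813 + q(-171, -205)) = (1368 + 22202)/(-9813 + 2*(-171)) = 23570/(-9813 - 342) = 23570/(-10155) = 23570*(-1/10155) = -4714/2031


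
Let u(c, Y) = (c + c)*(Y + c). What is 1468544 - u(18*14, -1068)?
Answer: 1879808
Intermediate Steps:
u(c, Y) = 2*c*(Y + c) (u(c, Y) = (2*c)*(Y + c) = 2*c*(Y + c))
1468544 - u(18*14, -1068) = 1468544 - 2*18*14*(-1068 + 18*14) = 1468544 - 2*252*(-1068 + 252) = 1468544 - 2*252*(-816) = 1468544 - 1*(-411264) = 1468544 + 411264 = 1879808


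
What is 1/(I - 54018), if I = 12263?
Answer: -1/41755 ≈ -2.3949e-5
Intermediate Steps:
1/(I - 54018) = 1/(12263 - 54018) = 1/(-41755) = -1/41755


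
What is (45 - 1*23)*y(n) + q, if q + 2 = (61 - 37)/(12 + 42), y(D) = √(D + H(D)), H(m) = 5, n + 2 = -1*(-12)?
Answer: -14/9 + 22*√15 ≈ 83.650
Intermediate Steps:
n = 10 (n = -2 - 1*(-12) = -2 + 12 = 10)
y(D) = √(5 + D) (y(D) = √(D + 5) = √(5 + D))
q = -14/9 (q = -2 + (61 - 37)/(12 + 42) = -2 + 24/54 = -2 + 24*(1/54) = -2 + 4/9 = -14/9 ≈ -1.5556)
(45 - 1*23)*y(n) + q = (45 - 1*23)*√(5 + 10) - 14/9 = (45 - 23)*√15 - 14/9 = 22*√15 - 14/9 = -14/9 + 22*√15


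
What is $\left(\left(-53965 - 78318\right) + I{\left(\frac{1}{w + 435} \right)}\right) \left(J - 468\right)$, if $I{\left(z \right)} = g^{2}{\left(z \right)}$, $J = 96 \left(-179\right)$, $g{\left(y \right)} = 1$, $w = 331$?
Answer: $2335041864$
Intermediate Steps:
$J = -17184$
$I{\left(z \right)} = 1$ ($I{\left(z \right)} = 1^{2} = 1$)
$\left(\left(-53965 - 78318\right) + I{\left(\frac{1}{w + 435} \right)}\right) \left(J - 468\right) = \left(\left(-53965 - 78318\right) + 1\right) \left(-17184 - 468\right) = \left(-132283 + 1\right) \left(-17652\right) = \left(-132282\right) \left(-17652\right) = 2335041864$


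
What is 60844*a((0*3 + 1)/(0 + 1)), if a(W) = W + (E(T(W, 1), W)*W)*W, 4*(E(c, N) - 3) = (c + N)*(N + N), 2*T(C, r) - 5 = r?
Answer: 365064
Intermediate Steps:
T(C, r) = 5/2 + r/2
E(c, N) = 3 + N*(N + c)/2 (E(c, N) = 3 + ((c + N)*(N + N))/4 = 3 + ((N + c)*(2*N))/4 = 3 + (2*N*(N + c))/4 = 3 + N*(N + c)/2)
a(W) = W + W²*(3 + W²/2 + 3*W/2) (a(W) = W + ((3 + W²/2 + W*(5/2 + (½)*1)/2)*W)*W = W + ((3 + W²/2 + W*(5/2 + ½)/2)*W)*W = W + ((3 + W²/2 + (½)*W*3)*W)*W = W + ((3 + W²/2 + 3*W/2)*W)*W = W + (W*(3 + W²/2 + 3*W/2))*W = W + W²*(3 + W²/2 + 3*W/2))
60844*a((0*3 + 1)/(0 + 1)) = 60844*(((0*3 + 1)/(0 + 1))*(2 + ((0*3 + 1)/(0 + 1))*(6 + ((0*3 + 1)/(0 + 1))² + 3*((0*3 + 1)/(0 + 1))))/2) = 60844*(((0 + 1)/1)*(2 + ((0 + 1)/1)*(6 + ((0 + 1)/1)² + 3*((0 + 1)/1)))/2) = 60844*((1*1)*(2 + (1*1)*(6 + (1*1)² + 3*(1*1)))/2) = 60844*((½)*1*(2 + 1*(6 + 1² + 3*1))) = 60844*((½)*1*(2 + 1*(6 + 1 + 3))) = 60844*((½)*1*(2 + 1*10)) = 60844*((½)*1*(2 + 10)) = 60844*((½)*1*12) = 60844*6 = 365064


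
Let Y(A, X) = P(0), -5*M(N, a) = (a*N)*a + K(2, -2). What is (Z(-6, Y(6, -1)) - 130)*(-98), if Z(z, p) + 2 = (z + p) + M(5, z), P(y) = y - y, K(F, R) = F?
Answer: 85456/5 ≈ 17091.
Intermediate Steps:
P(y) = 0
M(N, a) = -⅖ - N*a²/5 (M(N, a) = -((a*N)*a + 2)/5 = -((N*a)*a + 2)/5 = -(N*a² + 2)/5 = -(2 + N*a²)/5 = -⅖ - N*a²/5)
Y(A, X) = 0
Z(z, p) = -12/5 + p + z - z² (Z(z, p) = -2 + ((z + p) + (-⅖ - ⅕*5*z²)) = -2 + ((p + z) + (-⅖ - z²)) = -2 + (-⅖ + p + z - z²) = -12/5 + p + z - z²)
(Z(-6, Y(6, -1)) - 130)*(-98) = ((-12/5 + 0 - 6 - 1*(-6)²) - 130)*(-98) = ((-12/5 + 0 - 6 - 1*36) - 130)*(-98) = ((-12/5 + 0 - 6 - 36) - 130)*(-98) = (-222/5 - 130)*(-98) = -872/5*(-98) = 85456/5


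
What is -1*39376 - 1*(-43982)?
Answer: 4606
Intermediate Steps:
-1*39376 - 1*(-43982) = -39376 + 43982 = 4606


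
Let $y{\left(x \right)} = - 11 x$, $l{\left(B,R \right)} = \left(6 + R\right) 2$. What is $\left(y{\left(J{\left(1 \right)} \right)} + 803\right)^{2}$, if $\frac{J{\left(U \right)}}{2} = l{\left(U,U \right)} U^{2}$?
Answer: $245025$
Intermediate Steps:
$l{\left(B,R \right)} = 12 + 2 R$
$J{\left(U \right)} = 2 U^{2} \left(12 + 2 U\right)$ ($J{\left(U \right)} = 2 \left(12 + 2 U\right) U^{2} = 2 U^{2} \left(12 + 2 U\right)$)
$\left(y{\left(J{\left(1 \right)} \right)} + 803\right)^{2} = \left(- 11 \cdot 4 \cdot 1^{2} \left(6 + 1\right) + 803\right)^{2} = \left(- 11 \cdot 4 \cdot 1 \cdot 7 + 803\right)^{2} = \left(\left(-11\right) 28 + 803\right)^{2} = \left(-308 + 803\right)^{2} = 495^{2} = 245025$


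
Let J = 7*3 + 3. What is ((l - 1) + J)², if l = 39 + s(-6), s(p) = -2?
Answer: 3600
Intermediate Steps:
J = 24 (J = 21 + 3 = 24)
l = 37 (l = 39 - 2 = 37)
((l - 1) + J)² = ((37 - 1) + 24)² = (36 + 24)² = 60² = 3600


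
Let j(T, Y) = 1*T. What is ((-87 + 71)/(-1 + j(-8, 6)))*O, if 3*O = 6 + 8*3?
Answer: 160/9 ≈ 17.778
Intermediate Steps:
j(T, Y) = T
O = 10 (O = (6 + 8*3)/3 = (6 + 24)/3 = (⅓)*30 = 10)
((-87 + 71)/(-1 + j(-8, 6)))*O = ((-87 + 71)/(-1 - 8))*10 = -16/(-9)*10 = -16*(-⅑)*10 = (16/9)*10 = 160/9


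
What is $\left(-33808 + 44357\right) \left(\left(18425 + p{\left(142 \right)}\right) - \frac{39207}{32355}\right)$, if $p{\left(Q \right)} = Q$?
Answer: $\frac{2112247642274}{10785} \approx 1.9585 \cdot 10^{8}$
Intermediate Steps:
$\left(-33808 + 44357\right) \left(\left(18425 + p{\left(142 \right)}\right) - \frac{39207}{32355}\right) = \left(-33808 + 44357\right) \left(\left(18425 + 142\right) - \frac{39207}{32355}\right) = 10549 \left(18567 - \frac{13069}{10785}\right) = 10549 \cdot \frac{200232026}{10785} = \frac{2112247642274}{10785}$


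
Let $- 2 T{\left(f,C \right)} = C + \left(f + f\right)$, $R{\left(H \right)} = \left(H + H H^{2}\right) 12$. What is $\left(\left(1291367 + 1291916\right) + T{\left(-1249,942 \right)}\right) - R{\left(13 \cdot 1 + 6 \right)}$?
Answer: $2501525$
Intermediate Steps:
$R{\left(H \right)} = 12 H + 12 H^{3}$ ($R{\left(H \right)} = \left(H + H^{3}\right) 12 = 12 H + 12 H^{3}$)
$T{\left(f,C \right)} = - f - \frac{C}{2}$ ($T{\left(f,C \right)} = - \frac{C + \left(f + f\right)}{2} = - \frac{C + 2 f}{2} = - f - \frac{C}{2}$)
$\left(\left(1291367 + 1291916\right) + T{\left(-1249,942 \right)}\right) - R{\left(13 \cdot 1 + 6 \right)} = \left(\left(1291367 + 1291916\right) - -778\right) - 12 \left(13 \cdot 1 + 6\right) \left(1 + \left(13 \cdot 1 + 6\right)^{2}\right) = \left(2583283 + \left(1249 - 471\right)\right) - 12 \left(13 + 6\right) \left(1 + \left(13 + 6\right)^{2}\right) = \left(2583283 + 778\right) - 12 \cdot 19 \left(1 + 19^{2}\right) = 2584061 - 12 \cdot 19 \left(1 + 361\right) = 2584061 - 12 \cdot 19 \cdot 362 = 2584061 - 82536 = 2501525$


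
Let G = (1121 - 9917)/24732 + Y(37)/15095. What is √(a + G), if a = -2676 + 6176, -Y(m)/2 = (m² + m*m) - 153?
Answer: √15052932234396149/2074053 ≈ 59.155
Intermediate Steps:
Y(m) = 306 - 4*m² (Y(m) = -2*((m² + m*m) - 153) = -2*((m² + m²) - 153) = -2*(2*m² - 153) = -2*(-153 + 2*m²) = 306 - 4*m²)
a = 3500
G = -4344001/6222159 (G = (1121 - 9917)/24732 + (306 - 4*37²)/15095 = -8796*1/24732 + (306 - 4*1369)*(1/15095) = -733/2061 + (306 - 5476)*(1/15095) = -733/2061 - 5170*1/15095 = -733/2061 - 1034/3019 = -4344001/6222159 ≈ -0.69815)
√(a + G) = √(3500 - 4344001/6222159) = √(21773212499/6222159) = √15052932234396149/2074053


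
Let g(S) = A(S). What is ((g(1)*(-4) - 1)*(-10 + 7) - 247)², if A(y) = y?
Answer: 53824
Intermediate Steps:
g(S) = S
((g(1)*(-4) - 1)*(-10 + 7) - 247)² = ((1*(-4) - 1)*(-10 + 7) - 247)² = ((-4 - 1)*(-3) - 247)² = (-5*(-3) - 247)² = (15 - 247)² = (-232)² = 53824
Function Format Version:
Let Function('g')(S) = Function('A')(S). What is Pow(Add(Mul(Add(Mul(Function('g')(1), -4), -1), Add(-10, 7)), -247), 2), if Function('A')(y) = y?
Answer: 53824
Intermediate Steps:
Function('g')(S) = S
Pow(Add(Mul(Add(Mul(Function('g')(1), -4), -1), Add(-10, 7)), -247), 2) = Pow(Add(Mul(Add(Mul(1, -4), -1), Add(-10, 7)), -247), 2) = Pow(Add(Mul(Add(-4, -1), -3), -247), 2) = Pow(Add(Mul(-5, -3), -247), 2) = Pow(Add(15, -247), 2) = Pow(-232, 2) = 53824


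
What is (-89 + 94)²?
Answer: 25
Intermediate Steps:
(-89 + 94)² = 5² = 25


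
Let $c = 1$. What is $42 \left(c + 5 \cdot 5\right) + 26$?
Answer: $1118$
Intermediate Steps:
$42 \left(c + 5 \cdot 5\right) + 26 = 42 \left(1 + 5 \cdot 5\right) + 26 = 42 \left(1 + 25\right) + 26 = 42 \cdot 26 + 26 = 1092 + 26 = 1118$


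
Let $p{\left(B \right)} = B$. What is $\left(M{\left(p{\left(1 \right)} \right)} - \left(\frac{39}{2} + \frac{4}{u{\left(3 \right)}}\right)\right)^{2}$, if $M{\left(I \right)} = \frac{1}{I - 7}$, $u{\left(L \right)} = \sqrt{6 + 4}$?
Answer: $\frac{17477}{45} + \frac{236 \sqrt{10}}{15} \approx 438.13$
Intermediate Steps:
$u{\left(L \right)} = \sqrt{10}$
$M{\left(I \right)} = \frac{1}{-7 + I}$
$\left(M{\left(p{\left(1 \right)} \right)} - \left(\frac{39}{2} + \frac{4}{u{\left(3 \right)}}\right)\right)^{2} = \left(\frac{1}{-7 + 1} - \left(\frac{39}{2} + 4 \frac{\sqrt{10}}{10}\right)\right)^{2} = \left(\frac{1}{-6} - \left(\frac{39}{2} + 4 \frac{\sqrt{10}}{10}\right)\right)^{2} = \left(- \frac{1}{6} - \left(\frac{39}{2} + \frac{2 \sqrt{10}}{5}\right)\right)^{2} = \left(- \frac{59}{3} - \frac{2 \sqrt{10}}{5}\right)^{2}$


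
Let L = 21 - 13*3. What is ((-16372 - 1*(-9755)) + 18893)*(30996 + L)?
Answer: 380285928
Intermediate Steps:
L = -18 (L = 21 - 39 = -18)
((-16372 - 1*(-9755)) + 18893)*(30996 + L) = ((-16372 - 1*(-9755)) + 18893)*(30996 - 18) = ((-16372 + 9755) + 18893)*30978 = (-6617 + 18893)*30978 = 12276*30978 = 380285928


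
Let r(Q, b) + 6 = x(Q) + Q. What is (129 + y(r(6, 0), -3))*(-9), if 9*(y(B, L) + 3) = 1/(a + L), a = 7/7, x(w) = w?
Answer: -2267/2 ≈ -1133.5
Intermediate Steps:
a = 1 (a = 7*(1/7) = 1)
r(Q, b) = -6 + 2*Q (r(Q, b) = -6 + (Q + Q) = -6 + 2*Q)
y(B, L) = -3 + 1/(9*(1 + L))
(129 + y(r(6, 0), -3))*(-9) = (129 + (-26 - 27*(-3))/(9*(1 - 3)))*(-9) = (129 + (1/9)*(-26 + 81)/(-2))*(-9) = (129 + (1/9)*(-1/2)*55)*(-9) = (129 - 55/18)*(-9) = (2267/18)*(-9) = -2267/2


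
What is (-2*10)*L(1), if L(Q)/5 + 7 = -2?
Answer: 900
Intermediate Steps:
L(Q) = -45 (L(Q) = -35 + 5*(-2) = -35 - 10 = -45)
(-2*10)*L(1) = -2*10*(-45) = -20*(-45) = 900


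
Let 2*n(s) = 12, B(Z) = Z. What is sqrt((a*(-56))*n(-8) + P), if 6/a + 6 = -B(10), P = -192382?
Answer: 16*I*sqrt(751) ≈ 438.47*I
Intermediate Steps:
n(s) = 6 (n(s) = (1/2)*12 = 6)
a = -3/8 (a = 6/(-6 - 1*10) = 6/(-6 - 10) = 6/(-16) = 6*(-1/16) = -3/8 ≈ -0.37500)
sqrt((a*(-56))*n(-8) + P) = sqrt(-3/8*(-56)*6 - 192382) = sqrt(21*6 - 192382) = sqrt(126 - 192382) = sqrt(-192256) = 16*I*sqrt(751)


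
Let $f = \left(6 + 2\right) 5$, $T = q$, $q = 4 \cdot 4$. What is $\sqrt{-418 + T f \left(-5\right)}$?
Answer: $3 i \sqrt{402} \approx 60.15 i$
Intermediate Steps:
$q = 16$
$T = 16$
$f = 40$ ($f = 8 \cdot 5 = 40$)
$\sqrt{-418 + T f \left(-5\right)} = \sqrt{-418 + 16 \cdot 40 \left(-5\right)} = \sqrt{-418 + 640 \left(-5\right)} = \sqrt{-418 - 3200} = \sqrt{-3618} = 3 i \sqrt{402}$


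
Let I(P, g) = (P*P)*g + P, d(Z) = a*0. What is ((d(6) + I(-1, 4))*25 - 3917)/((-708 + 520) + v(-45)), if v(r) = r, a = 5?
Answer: 3842/233 ≈ 16.489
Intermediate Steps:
d(Z) = 0 (d(Z) = 5*0 = 0)
I(P, g) = P + g*P² (I(P, g) = P²*g + P = g*P² + P = P + g*P²)
((d(6) + I(-1, 4))*25 - 3917)/((-708 + 520) + v(-45)) = ((0 - (1 - 1*4))*25 - 3917)/((-708 + 520) - 45) = ((0 - (1 - 4))*25 - 3917)/(-188 - 45) = ((0 - 1*(-3))*25 - 3917)/(-233) = ((0 + 3)*25 - 3917)*(-1/233) = (3*25 - 3917)*(-1/233) = (75 - 3917)*(-1/233) = -3842*(-1/233) = 3842/233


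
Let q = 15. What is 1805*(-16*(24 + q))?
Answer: -1126320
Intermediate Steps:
1805*(-16*(24 + q)) = 1805*(-16*(24 + 15)) = 1805*(-16*39) = 1805*(-624) = -1126320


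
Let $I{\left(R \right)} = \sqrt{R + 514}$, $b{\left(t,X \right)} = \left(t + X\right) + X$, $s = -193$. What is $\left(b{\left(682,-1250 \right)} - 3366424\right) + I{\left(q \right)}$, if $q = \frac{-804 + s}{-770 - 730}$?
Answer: $-3368242 + \frac{\sqrt{11579955}}{150} \approx -3.3682 \cdot 10^{6}$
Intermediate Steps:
$b{\left(t,X \right)} = t + 2 X$ ($b{\left(t,X \right)} = \left(X + t\right) + X = t + 2 X$)
$q = \frac{997}{1500}$ ($q = \frac{-804 - 193}{-770 - 730} = - \frac{997}{-1500} = \left(-997\right) \left(- \frac{1}{1500}\right) = \frac{997}{1500} \approx 0.66467$)
$I{\left(R \right)} = \sqrt{514 + R}$
$\left(b{\left(682,-1250 \right)} - 3366424\right) + I{\left(q \right)} = \left(\left(682 + 2 \left(-1250\right)\right) - 3366424\right) + \sqrt{514 + \frac{997}{1500}} = \left(\left(682 - 2500\right) - 3366424\right) + \sqrt{\frac{771997}{1500}} = \left(-1818 - 3366424\right) + \frac{\sqrt{11579955}}{150} = -3368242 + \frac{\sqrt{11579955}}{150}$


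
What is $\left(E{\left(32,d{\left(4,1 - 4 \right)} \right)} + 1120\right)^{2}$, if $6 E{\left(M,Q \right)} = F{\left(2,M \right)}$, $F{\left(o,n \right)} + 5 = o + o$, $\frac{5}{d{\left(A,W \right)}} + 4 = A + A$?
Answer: $\frac{45144961}{36} \approx 1.254 \cdot 10^{6}$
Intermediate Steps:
$d{\left(A,W \right)} = \frac{5}{-4 + 2 A}$ ($d{\left(A,W \right)} = \frac{5}{-4 + \left(A + A\right)} = \frac{5}{-4 + 2 A}$)
$F{\left(o,n \right)} = -5 + 2 o$ ($F{\left(o,n \right)} = -5 + \left(o + o\right) = -5 + 2 o$)
$E{\left(M,Q \right)} = - \frac{1}{6}$ ($E{\left(M,Q \right)} = \frac{-5 + 2 \cdot 2}{6} = \frac{-5 + 4}{6} = \frac{1}{6} \left(-1\right) = - \frac{1}{6}$)
$\left(E{\left(32,d{\left(4,1 - 4 \right)} \right)} + 1120\right)^{2} = \left(- \frac{1}{6} + 1120\right)^{2} = \left(\frac{6719}{6}\right)^{2} = \frac{45144961}{36}$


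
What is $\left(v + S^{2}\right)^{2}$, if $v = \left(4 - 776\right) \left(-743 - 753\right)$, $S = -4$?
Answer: $1333858685184$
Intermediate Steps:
$v = 1154912$ ($v = \left(-772\right) \left(-1496\right) = 1154912$)
$\left(v + S^{2}\right)^{2} = \left(1154912 + \left(-4\right)^{2}\right)^{2} = \left(1154912 + 16\right)^{2} = 1154928^{2} = 1333858685184$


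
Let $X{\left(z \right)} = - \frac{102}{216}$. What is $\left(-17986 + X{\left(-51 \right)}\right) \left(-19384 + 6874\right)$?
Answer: $\frac{450021535}{2} \approx 2.2501 \cdot 10^{8}$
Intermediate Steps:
$X{\left(z \right)} = - \frac{17}{36}$ ($X{\left(z \right)} = \left(-102\right) \frac{1}{216} = - \frac{17}{36}$)
$\left(-17986 + X{\left(-51 \right)}\right) \left(-19384 + 6874\right) = \left(-17986 - \frac{17}{36}\right) \left(-19384 + 6874\right) = \left(- \frac{647513}{36}\right) \left(-12510\right) = \frac{450021535}{2}$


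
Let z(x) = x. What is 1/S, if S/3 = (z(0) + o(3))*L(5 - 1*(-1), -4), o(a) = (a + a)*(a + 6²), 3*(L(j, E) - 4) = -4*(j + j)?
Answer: -1/8424 ≈ -0.00011871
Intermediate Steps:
L(j, E) = 4 - 8*j/3 (L(j, E) = 4 + (-4*(j + j))/3 = 4 + (-8*j)/3 = 4 - 8*j/3)
o(a) = 2*a*(36 + a) (o(a) = (2*a)*(a + 36) = (2*a)*(36 + a) = 2*a*(36 + a))
S = -8424 (S = 3*((0 + 2*3*(36 + 3))*(4 - 8*(5 - 1*(-1))/3)) = 3*((0 + 2*3*39)*(4 - 8*(5 + 1)/3)) = 3*((0 + 234)*(4 - 8/3*6)) = 3*(234*(4 - 16)) = 3*(234*(-12)) = 3*(-2808) = -8424)
1/S = 1/(-8424) = -1/8424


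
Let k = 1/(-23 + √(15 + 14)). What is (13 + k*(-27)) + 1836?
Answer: 925121/500 + 27*√29/500 ≈ 1850.5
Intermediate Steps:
k = 1/(-23 + √29) ≈ -0.056770
(13 + k*(-27)) + 1836 = (13 + (-23/500 - √29/500)*(-27)) + 1836 = (13 + (621/500 + 27*√29/500)) + 1836 = (7121/500 + 27*√29/500) + 1836 = 925121/500 + 27*√29/500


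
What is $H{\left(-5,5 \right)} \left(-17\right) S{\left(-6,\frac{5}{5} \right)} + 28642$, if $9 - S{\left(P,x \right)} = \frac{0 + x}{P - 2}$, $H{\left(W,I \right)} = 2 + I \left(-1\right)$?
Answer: $\frac{232859}{8} \approx 29107.0$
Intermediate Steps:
$H{\left(W,I \right)} = 2 - I$
$S{\left(P,x \right)} = 9 - \frac{x}{-2 + P}$ ($S{\left(P,x \right)} = 9 - \frac{0 + x}{P - 2} = 9 - \frac{x}{-2 + P}$)
$H{\left(-5,5 \right)} \left(-17\right) S{\left(-6,\frac{5}{5} \right)} + 28642 = \left(2 - 5\right) \left(-17\right) \frac{-18 - \frac{5}{5} + 9 \left(-6\right)}{-2 - 6} + 28642 = \left(2 - 5\right) \left(-17\right) \frac{-18 - 5 \cdot \frac{1}{5} - 54}{-8} + 28642 = \left(-3\right) \left(-17\right) \left(- \frac{-18 - 1 - 54}{8}\right) + 28642 = 51 \left(- \frac{-18 - 1 - 54}{8}\right) + 28642 = 51 \left(\left(- \frac{1}{8}\right) \left(-73\right)\right) + 28642 = 51 \cdot \frac{73}{8} + 28642 = \frac{3723}{8} + 28642 = \frac{232859}{8}$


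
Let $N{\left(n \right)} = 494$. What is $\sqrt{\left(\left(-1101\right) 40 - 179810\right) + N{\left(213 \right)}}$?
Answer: $2 i \sqrt{55839} \approx 472.61 i$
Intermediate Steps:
$\sqrt{\left(\left(-1101\right) 40 - 179810\right) + N{\left(213 \right)}} = \sqrt{\left(\left(-1101\right) 40 - 179810\right) + 494} = \sqrt{\left(-44040 - 179810\right) + 494} = \sqrt{-223850 + 494} = \sqrt{-223356} = 2 i \sqrt{55839}$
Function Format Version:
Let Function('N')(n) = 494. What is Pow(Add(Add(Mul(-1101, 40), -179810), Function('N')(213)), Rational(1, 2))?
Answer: Mul(2, I, Pow(55839, Rational(1, 2))) ≈ Mul(472.61, I)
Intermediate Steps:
Pow(Add(Add(Mul(-1101, 40), -179810), Function('N')(213)), Rational(1, 2)) = Pow(Add(Add(Mul(-1101, 40), -179810), 494), Rational(1, 2)) = Pow(Add(Add(-44040, -179810), 494), Rational(1, 2)) = Pow(Add(-223850, 494), Rational(1, 2)) = Pow(-223356, Rational(1, 2)) = Mul(2, I, Pow(55839, Rational(1, 2)))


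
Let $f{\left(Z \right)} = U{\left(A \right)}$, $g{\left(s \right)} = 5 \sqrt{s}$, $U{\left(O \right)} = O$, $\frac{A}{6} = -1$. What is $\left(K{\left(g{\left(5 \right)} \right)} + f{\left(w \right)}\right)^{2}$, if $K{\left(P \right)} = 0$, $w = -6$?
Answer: $36$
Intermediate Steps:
$A = -6$ ($A = 6 \left(-1\right) = -6$)
$f{\left(Z \right)} = -6$
$\left(K{\left(g{\left(5 \right)} \right)} + f{\left(w \right)}\right)^{2} = \left(0 - 6\right)^{2} = \left(-6\right)^{2} = 36$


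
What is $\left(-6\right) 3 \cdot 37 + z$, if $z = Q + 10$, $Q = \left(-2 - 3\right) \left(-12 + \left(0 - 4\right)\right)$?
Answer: $-576$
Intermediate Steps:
$Q = 80$ ($Q = - 5 \left(-12 - 4\right) = \left(-5\right) \left(-16\right) = 80$)
$z = 90$ ($z = 80 + 10 = 90$)
$\left(-6\right) 3 \cdot 37 + z = \left(-6\right) 3 \cdot 37 + 90 = \left(-18\right) 37 + 90 = -666 + 90 = -576$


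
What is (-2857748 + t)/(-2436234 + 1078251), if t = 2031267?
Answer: 826481/1357983 ≈ 0.60861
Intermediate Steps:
(-2857748 + t)/(-2436234 + 1078251) = (-2857748 + 2031267)/(-2436234 + 1078251) = -826481/(-1357983) = -826481*(-1/1357983) = 826481/1357983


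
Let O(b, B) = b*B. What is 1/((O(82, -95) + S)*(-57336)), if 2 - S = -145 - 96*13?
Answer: 1/366663720 ≈ 2.7273e-9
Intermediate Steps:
O(b, B) = B*b
S = 1395 (S = 2 - (-145 - 96*13) = 2 - (-145 - 1248) = 2 - 1*(-1393) = 2 + 1393 = 1395)
1/((O(82, -95) + S)*(-57336)) = 1/((-95*82 + 1395)*(-57336)) = -1/57336/(-7790 + 1395) = -1/57336/(-6395) = -1/6395*(-1/57336) = 1/366663720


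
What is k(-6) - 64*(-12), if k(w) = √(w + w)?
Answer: 768 + 2*I*√3 ≈ 768.0 + 3.4641*I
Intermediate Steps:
k(w) = √2*√w (k(w) = √(2*w) = √2*√w)
k(-6) - 64*(-12) = √2*√(-6) - 64*(-12) = √2*(I*√6) + 768 = 2*I*√3 + 768 = 768 + 2*I*√3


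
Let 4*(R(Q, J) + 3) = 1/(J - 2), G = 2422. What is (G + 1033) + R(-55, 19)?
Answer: 234737/68 ≈ 3452.0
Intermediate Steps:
R(Q, J) = -3 + 1/(4*(-2 + J)) (R(Q, J) = -3 + 1/(4*(J - 2)) = -3 + 1/(4*(-2 + J)))
(G + 1033) + R(-55, 19) = (2422 + 1033) + (25 - 12*19)/(4*(-2 + 19)) = 3455 + (¼)*(25 - 228)/17 = 3455 + (¼)*(1/17)*(-203) = 3455 - 203/68 = 234737/68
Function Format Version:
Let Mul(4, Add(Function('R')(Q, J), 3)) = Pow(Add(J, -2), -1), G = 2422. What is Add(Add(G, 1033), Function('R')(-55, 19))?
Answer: Rational(234737, 68) ≈ 3452.0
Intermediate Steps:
Function('R')(Q, J) = Add(-3, Mul(Rational(1, 4), Pow(Add(-2, J), -1))) (Function('R')(Q, J) = Add(-3, Mul(Rational(1, 4), Pow(Add(J, -2), -1))) = Add(-3, Mul(Rational(1, 4), Pow(Add(-2, J), -1))))
Add(Add(G, 1033), Function('R')(-55, 19)) = Add(Add(2422, 1033), Mul(Rational(1, 4), Pow(Add(-2, 19), -1), Add(25, Mul(-12, 19)))) = Add(3455, Mul(Rational(1, 4), Pow(17, -1), Add(25, -228))) = Add(3455, Mul(Rational(1, 4), Rational(1, 17), -203)) = Add(3455, Rational(-203, 68)) = Rational(234737, 68)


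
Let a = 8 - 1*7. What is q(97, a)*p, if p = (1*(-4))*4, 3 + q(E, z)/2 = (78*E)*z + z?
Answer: -242048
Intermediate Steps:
a = 1 (a = 8 - 7 = 1)
q(E, z) = -6 + 2*z + 156*E*z (q(E, z) = -6 + 2*((78*E)*z + z) = -6 + 2*(78*E*z + z) = -6 + 2*(z + 78*E*z) = -6 + (2*z + 156*E*z) = -6 + 2*z + 156*E*z)
p = -16 (p = -4*4 = -16)
q(97, a)*p = (-6 + 2*1 + 156*97*1)*(-16) = (-6 + 2 + 15132)*(-16) = 15128*(-16) = -242048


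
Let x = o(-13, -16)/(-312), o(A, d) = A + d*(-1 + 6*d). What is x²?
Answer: 263169/10816 ≈ 24.331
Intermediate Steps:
x = -513/104 (x = (-13 - 1*(-16) + 6*(-16)²)/(-312) = (-13 + 16 + 6*256)*(-1/312) = (-13 + 16 + 1536)*(-1/312) = 1539*(-1/312) = -513/104 ≈ -4.9327)
x² = (-513/104)² = 263169/10816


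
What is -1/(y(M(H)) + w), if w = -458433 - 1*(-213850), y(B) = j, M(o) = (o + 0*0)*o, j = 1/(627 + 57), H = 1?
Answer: 684/167294771 ≈ 4.0886e-6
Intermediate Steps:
j = 1/684 ≈ 0.0014620
M(o) = o² (M(o) = (o + 0)*o = o*o = o²)
y(B) = 1/684
w = -244583 (w = -458433 + 213850 = -244583)
-1/(y(M(H)) + w) = -1/(1/684 - 244583) = -1/(-167294771/684) = -1*(-684/167294771) = 684/167294771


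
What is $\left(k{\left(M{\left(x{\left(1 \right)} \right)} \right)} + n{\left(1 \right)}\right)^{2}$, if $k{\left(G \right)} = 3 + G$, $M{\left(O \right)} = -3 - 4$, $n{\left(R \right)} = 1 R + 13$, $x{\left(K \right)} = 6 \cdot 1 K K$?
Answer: $100$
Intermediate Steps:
$x{\left(K \right)} = 6 K^{2}$
$n{\left(R \right)} = 13 + R$ ($n{\left(R \right)} = R + 13 = 13 + R$)
$M{\left(O \right)} = -7$
$\left(k{\left(M{\left(x{\left(1 \right)} \right)} \right)} + n{\left(1 \right)}\right)^{2} = \left(\left(3 - 7\right) + \left(13 + 1\right)\right)^{2} = \left(-4 + 14\right)^{2} = 10^{2} = 100$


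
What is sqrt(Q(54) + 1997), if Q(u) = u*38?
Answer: sqrt(4049) ≈ 63.632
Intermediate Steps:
Q(u) = 38*u
sqrt(Q(54) + 1997) = sqrt(38*54 + 1997) = sqrt(2052 + 1997) = sqrt(4049)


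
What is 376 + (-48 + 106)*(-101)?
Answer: -5482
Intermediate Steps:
376 + (-48 + 106)*(-101) = 376 + 58*(-101) = 376 - 5858 = -5482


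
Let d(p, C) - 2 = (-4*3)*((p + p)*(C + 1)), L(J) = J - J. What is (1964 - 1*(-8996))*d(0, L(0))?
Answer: 21920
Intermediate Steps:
L(J) = 0
d(p, C) = 2 - 24*p*(1 + C) (d(p, C) = 2 + (-4*3)*((p + p)*(C + 1)) = 2 - 12*2*p*(1 + C) = 2 - 24*p*(1 + C))
(1964 - 1*(-8996))*d(0, L(0)) = (1964 - 1*(-8996))*(2 - 24*0 - 24*0*0) = (1964 + 8996)*(2 + 0 + 0) = 10960*2 = 21920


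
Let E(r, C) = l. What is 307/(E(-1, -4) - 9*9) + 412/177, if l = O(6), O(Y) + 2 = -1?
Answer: -6577/4956 ≈ -1.3271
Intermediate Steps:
O(Y) = -3 (O(Y) = -2 - 1 = -3)
l = -3
E(r, C) = -3
307/(E(-1, -4) - 9*9) + 412/177 = 307/(-3 - 9*9) + 412/177 = 307/(-3 - 81) + 412*(1/177) = 307/(-84) + 412/177 = 307*(-1/84) + 412/177 = -307/84 + 412/177 = -6577/4956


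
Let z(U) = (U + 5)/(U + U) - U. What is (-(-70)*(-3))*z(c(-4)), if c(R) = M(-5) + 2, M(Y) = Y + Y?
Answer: -13755/8 ≈ -1719.4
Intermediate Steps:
M(Y) = 2*Y
c(R) = -8 (c(R) = 2*(-5) + 2 = -10 + 2 = -8)
z(U) = -U + (5 + U)/(2*U) (z(U) = (5 + U)/((2*U)) - U = (5 + U)*(1/(2*U)) - U = (5 + U)/(2*U) - U = -U + (5 + U)/(2*U))
(-(-70)*(-3))*z(c(-4)) = (-(-70)*(-3))*(1/2 - 1*(-8) + (5/2)/(-8)) = (-14*15)*(1/2 + 8 + (5/2)*(-1/8)) = -210*(1/2 + 8 - 5/16) = -210*131/16 = -13755/8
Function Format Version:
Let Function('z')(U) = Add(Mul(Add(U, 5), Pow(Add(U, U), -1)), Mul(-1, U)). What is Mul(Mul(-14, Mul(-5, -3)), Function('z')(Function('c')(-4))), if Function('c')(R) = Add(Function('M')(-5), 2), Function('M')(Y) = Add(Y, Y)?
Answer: Rational(-13755, 8) ≈ -1719.4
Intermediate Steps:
Function('M')(Y) = Mul(2, Y)
Function('c')(R) = -8 (Function('c')(R) = Add(Mul(2, -5), 2) = Add(-10, 2) = -8)
Function('z')(U) = Add(Mul(-1, U), Mul(Rational(1, 2), Pow(U, -1), Add(5, U))) (Function('z')(U) = Add(Mul(Add(5, U), Pow(Mul(2, U), -1)), Mul(-1, U)) = Add(Mul(Add(5, U), Mul(Rational(1, 2), Pow(U, -1))), Mul(-1, U)) = Add(Mul(Rational(1, 2), Pow(U, -1), Add(5, U)), Mul(-1, U)) = Add(Mul(-1, U), Mul(Rational(1, 2), Pow(U, -1), Add(5, U))))
Mul(Mul(-14, Mul(-5, -3)), Function('z')(Function('c')(-4))) = Mul(Mul(-14, Mul(-5, -3)), Add(Rational(1, 2), Mul(-1, -8), Mul(Rational(5, 2), Pow(-8, -1)))) = Mul(Mul(-14, 15), Add(Rational(1, 2), 8, Mul(Rational(5, 2), Rational(-1, 8)))) = Mul(-210, Add(Rational(1, 2), 8, Rational(-5, 16))) = Mul(-210, Rational(131, 16)) = Rational(-13755, 8)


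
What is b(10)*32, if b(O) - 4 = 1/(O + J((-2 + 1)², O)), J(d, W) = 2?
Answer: 392/3 ≈ 130.67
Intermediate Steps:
b(O) = 4 + 1/(2 + O) (b(O) = 4 + 1/(O + 2) = 4 + 1/(2 + O))
b(10)*32 = ((9 + 4*10)/(2 + 10))*32 = ((9 + 40)/12)*32 = ((1/12)*49)*32 = (49/12)*32 = 392/3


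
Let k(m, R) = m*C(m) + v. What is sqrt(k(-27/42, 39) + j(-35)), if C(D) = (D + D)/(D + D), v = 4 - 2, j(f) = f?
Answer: I*sqrt(6594)/14 ≈ 5.8002*I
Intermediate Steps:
v = 2
C(D) = 1 (C(D) = (2*D)/((2*D)) = (2*D)*(1/(2*D)) = 1)
k(m, R) = 2 + m (k(m, R) = m*1 + 2 = m + 2 = 2 + m)
sqrt(k(-27/42, 39) + j(-35)) = sqrt((2 - 27/42) - 35) = sqrt((2 - 27*1/42) - 35) = sqrt((2 - 9/14) - 35) = sqrt(19/14 - 35) = sqrt(-471/14) = I*sqrt(6594)/14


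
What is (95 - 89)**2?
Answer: 36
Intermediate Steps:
(95 - 89)**2 = 6**2 = 36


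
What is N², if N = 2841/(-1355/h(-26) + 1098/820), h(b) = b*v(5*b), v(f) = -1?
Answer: 57324053700225/18311231761 ≈ 3130.5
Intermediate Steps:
h(b) = -b (h(b) = b*(-1) = -b)
N = -7571265/135319 (N = 2841/(-1355/((-1*(-26))) + 1098/820) = 2841/(-1355/26 + 1098*(1/820)) = 2841/(-1355*1/26 + 549/410) = 2841/(-1355/26 + 549/410) = 2841/(-135319/2665) = 2841*(-2665/135319) = -7571265/135319 ≈ -55.951)
N² = (-7571265/135319)² = 57324053700225/18311231761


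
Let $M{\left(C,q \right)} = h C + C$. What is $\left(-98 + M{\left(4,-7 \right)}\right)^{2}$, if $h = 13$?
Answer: $1764$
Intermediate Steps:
$M{\left(C,q \right)} = 14 C$ ($M{\left(C,q \right)} = 13 C + C = 14 C$)
$\left(-98 + M{\left(4,-7 \right)}\right)^{2} = \left(-98 + 14 \cdot 4\right)^{2} = \left(-98 + 56\right)^{2} = \left(-42\right)^{2} = 1764$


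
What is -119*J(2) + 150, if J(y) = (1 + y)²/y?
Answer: -771/2 ≈ -385.50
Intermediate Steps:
J(y) = (1 + y)²/y
-119*J(2) + 150 = -119*(1 + 2)²/2 + 150 = -119*3²/2 + 150 = -119*9/2 + 150 = -1071/2 + 150 = -771/2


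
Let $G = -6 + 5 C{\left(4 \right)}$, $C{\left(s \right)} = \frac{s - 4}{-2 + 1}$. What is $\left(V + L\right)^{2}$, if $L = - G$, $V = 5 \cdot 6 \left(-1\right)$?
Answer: $576$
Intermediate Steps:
$C{\left(s \right)} = 4 - s$ ($C{\left(s \right)} = \frac{-4 + s}{-1} = \left(-4 + s\right) \left(-1\right) = 4 - s$)
$G = -6$ ($G = -6 + 5 \left(4 - 4\right) = -6 + 5 \cdot 0 = -6 + 0 = -6$)
$V = -30$ ($V = 30 \left(-1\right) = -30$)
$L = 6$ ($L = \left(-1\right) \left(-6\right) = 6$)
$\left(V + L\right)^{2} = \left(-30 + 6\right)^{2} = \left(-24\right)^{2} = 576$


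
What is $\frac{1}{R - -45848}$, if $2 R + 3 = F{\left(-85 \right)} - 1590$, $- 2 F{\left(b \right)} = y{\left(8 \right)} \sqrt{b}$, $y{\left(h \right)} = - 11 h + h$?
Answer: $\frac{180206}{8118686609} - \frac{80 i \sqrt{85}}{8118686609} \approx 2.2196 \cdot 10^{-5} - 9.0848 \cdot 10^{-8} i$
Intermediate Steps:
$y{\left(h \right)} = - 10 h$
$F{\left(b \right)} = 40 \sqrt{b}$ ($F{\left(b \right)} = - \frac{\left(-10\right) 8 \sqrt{b}}{2} = - \frac{\left(-80\right) \sqrt{b}}{2} = 40 \sqrt{b}$)
$R = - \frac{1593}{2} + 20 i \sqrt{85}$ ($R = - \frac{3}{2} + \frac{40 \sqrt{-85} - 1590}{2} = - \frac{3}{2} + \frac{40 i \sqrt{85} - 1590}{2} = - \frac{3}{2} + \frac{-1590 + 40 i \sqrt{85}}{2} = - \frac{3}{2} - \left(795 - 20 i \sqrt{85}\right) = - \frac{1593}{2} + 20 i \sqrt{85} \approx -796.5 + 184.39 i$)
$\frac{1}{R - -45848} = \frac{1}{\left(- \frac{1593}{2} + 20 i \sqrt{85}\right) - -45848} = \frac{1}{\left(- \frac{1593}{2} + 20 i \sqrt{85}\right) + 45848} = \frac{1}{\frac{90103}{2} + 20 i \sqrt{85}}$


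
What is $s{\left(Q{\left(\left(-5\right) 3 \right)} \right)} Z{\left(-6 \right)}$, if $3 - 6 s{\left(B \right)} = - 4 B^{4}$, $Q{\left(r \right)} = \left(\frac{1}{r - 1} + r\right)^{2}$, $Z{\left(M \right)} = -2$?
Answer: $- \frac{11379844841782584193}{3221225472} \approx -3.5328 \cdot 10^{9}$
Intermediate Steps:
$Q{\left(r \right)} = \left(r + \frac{1}{-1 + r}\right)^{2}$ ($Q{\left(r \right)} = \left(\frac{1}{-1 + r} + r\right)^{2} = \left(r + \frac{1}{-1 + r}\right)^{2}$)
$s{\left(B \right)} = \frac{1}{2} + \frac{2 B^{4}}{3}$ ($s{\left(B \right)} = \frac{1}{2} - \frac{\left(-4\right) B^{4}}{6} = \frac{1}{2} + \frac{2 B^{4}}{3}$)
$s{\left(Q{\left(\left(-5\right) 3 \right)} \right)} Z{\left(-6 \right)} = \left(\frac{1}{2} + \frac{2 \left(\frac{\left(1 + \left(\left(-5\right) 3\right)^{2} - \left(-5\right) 3\right)^{2}}{\left(-1 - 15\right)^{2}}\right)^{4}}{3}\right) \left(-2\right) = \left(\frac{1}{2} + \frac{2 \left(\frac{\left(1 + \left(-15\right)^{2} - -15\right)^{2}}{\left(-1 - 15\right)^{2}}\right)^{4}}{3}\right) \left(-2\right) = \left(\frac{1}{2} + \frac{2 \left(\frac{\left(1 + 225 + 15\right)^{2}}{256}\right)^{4}}{3}\right) \left(-2\right) = \left(\frac{1}{2} + \frac{2 \left(\frac{241^{2}}{256}\right)^{4}}{3}\right) \left(-2\right) = \left(\frac{1}{2} + \frac{2 \left(\frac{1}{256} \cdot 58081\right)^{4}}{3}\right) \left(-2\right) = \left(\frac{1}{2} + \frac{2 \left(\frac{58081}{256}\right)^{4}}{3}\right) \left(-2\right) = \left(\frac{1}{2} + \frac{2}{3} \cdot \frac{11379844838561358721}{4294967296}\right) \left(-2\right) = \left(\frac{1}{2} + \frac{11379844838561358721}{6442450944}\right) \left(-2\right) = \frac{11379844841782584193}{6442450944} \left(-2\right) = - \frac{11379844841782584193}{3221225472}$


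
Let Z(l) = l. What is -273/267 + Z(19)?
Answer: 1600/89 ≈ 17.978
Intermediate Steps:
-273/267 + Z(19) = -273/267 + 19 = -273*1/267 + 19 = -91/89 + 19 = 1600/89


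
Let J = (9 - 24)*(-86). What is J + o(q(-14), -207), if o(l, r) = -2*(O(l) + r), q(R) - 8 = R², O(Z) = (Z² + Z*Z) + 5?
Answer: -164770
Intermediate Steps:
O(Z) = 5 + 2*Z² (O(Z) = (Z² + Z²) + 5 = 2*Z² + 5 = 5 + 2*Z²)
q(R) = 8 + R²
J = 1290 (J = -15*(-86) = 1290)
o(l, r) = -10 - 4*l² - 2*r (o(l, r) = -2*((5 + 2*l²) + r) = -2*(5 + r + 2*l²) = -10 - 4*l² - 2*r)
J + o(q(-14), -207) = 1290 + (-10 - 4*(8 + (-14)²)² - 2*(-207)) = 1290 + (-10 - 4*(8 + 196)² + 414) = 1290 + (-10 - 4*204² + 414) = 1290 + (-10 - 4*41616 + 414) = 1290 + (-10 - 166464 + 414) = 1290 - 166060 = -164770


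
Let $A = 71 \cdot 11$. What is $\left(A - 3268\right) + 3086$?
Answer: $599$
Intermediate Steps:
$A = 781$
$\left(A - 3268\right) + 3086 = \left(781 - 3268\right) + 3086 = -2487 + 3086 = 599$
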